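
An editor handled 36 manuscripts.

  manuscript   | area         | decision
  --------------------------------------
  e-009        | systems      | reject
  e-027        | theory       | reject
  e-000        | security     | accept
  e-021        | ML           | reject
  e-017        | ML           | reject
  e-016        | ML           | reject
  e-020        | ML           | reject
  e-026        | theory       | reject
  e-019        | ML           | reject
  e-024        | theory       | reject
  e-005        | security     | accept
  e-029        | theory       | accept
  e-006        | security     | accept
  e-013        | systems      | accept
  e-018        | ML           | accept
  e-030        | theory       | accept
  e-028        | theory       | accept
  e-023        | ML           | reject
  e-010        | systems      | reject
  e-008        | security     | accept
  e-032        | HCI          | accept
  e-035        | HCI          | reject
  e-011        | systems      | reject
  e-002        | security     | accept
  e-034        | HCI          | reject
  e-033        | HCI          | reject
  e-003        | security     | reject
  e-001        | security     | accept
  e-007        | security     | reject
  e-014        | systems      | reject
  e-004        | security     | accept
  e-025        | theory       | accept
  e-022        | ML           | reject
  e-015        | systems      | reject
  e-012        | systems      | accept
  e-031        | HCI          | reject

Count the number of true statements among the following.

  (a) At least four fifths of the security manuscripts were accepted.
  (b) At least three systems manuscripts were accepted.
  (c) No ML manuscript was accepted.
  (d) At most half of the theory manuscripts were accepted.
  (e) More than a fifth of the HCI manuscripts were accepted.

(a) security: |A| = 9, |A ∩ B| = 7; needs |A ∩ B| / |A| ≥ 4/5 — false.
(b) systems: |A| = 7, |A ∩ B| = 2; needs |A ∩ B| ≥ 3 — false.
(c) ML: |A| = 8, |A ∩ B| = 1; needs A ∩ B = ∅ (|A ∩ B| = 0) — false.
(d) theory: |A| = 7, |A ∩ B| = 4; needs |A ∩ B| ≤ |A ∖ B| — false.
(e) HCI: |A| = 5, |A ∩ B| = 1; needs |A ∩ B| / |A| > 1/5 — false.

0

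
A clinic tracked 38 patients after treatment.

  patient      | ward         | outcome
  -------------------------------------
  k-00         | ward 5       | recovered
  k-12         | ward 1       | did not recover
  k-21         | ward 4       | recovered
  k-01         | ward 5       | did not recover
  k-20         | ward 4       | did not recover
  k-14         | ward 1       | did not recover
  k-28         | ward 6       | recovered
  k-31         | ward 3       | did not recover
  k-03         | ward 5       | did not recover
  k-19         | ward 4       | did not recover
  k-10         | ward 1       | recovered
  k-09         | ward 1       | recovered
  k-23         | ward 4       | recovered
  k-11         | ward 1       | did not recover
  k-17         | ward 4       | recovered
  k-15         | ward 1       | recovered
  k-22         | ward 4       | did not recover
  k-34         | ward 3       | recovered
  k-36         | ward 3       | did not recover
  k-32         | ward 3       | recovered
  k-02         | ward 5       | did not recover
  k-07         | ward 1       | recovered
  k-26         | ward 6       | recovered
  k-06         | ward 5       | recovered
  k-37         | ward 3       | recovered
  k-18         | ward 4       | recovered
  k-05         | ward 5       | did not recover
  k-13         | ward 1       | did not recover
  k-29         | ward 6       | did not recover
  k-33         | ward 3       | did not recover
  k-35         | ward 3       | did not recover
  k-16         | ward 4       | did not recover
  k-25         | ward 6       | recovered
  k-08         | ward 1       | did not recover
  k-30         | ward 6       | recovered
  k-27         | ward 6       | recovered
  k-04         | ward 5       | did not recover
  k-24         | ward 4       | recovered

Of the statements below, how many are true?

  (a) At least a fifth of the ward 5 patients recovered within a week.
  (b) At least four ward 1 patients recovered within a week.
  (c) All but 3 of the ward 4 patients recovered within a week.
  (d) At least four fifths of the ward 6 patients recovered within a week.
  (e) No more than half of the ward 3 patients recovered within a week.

4

(a) ward 5: |A| = 7, |A ∩ B| = 2; needs |A ∩ B| / |A| ≥ 1/5 — true.
(b) ward 1: |A| = 9, |A ∩ B| = 4; needs |A ∩ B| ≥ 4 — true.
(c) ward 4: |A| = 9, |A ∩ B| = 5; needs |A ∖ B| = 3 — false.
(d) ward 6: |A| = 6, |A ∩ B| = 5; needs |A ∩ B| / |A| ≥ 4/5 — true.
(e) ward 3: |A| = 7, |A ∩ B| = 3; needs |A ∩ B| ≤ |A ∖ B| — true.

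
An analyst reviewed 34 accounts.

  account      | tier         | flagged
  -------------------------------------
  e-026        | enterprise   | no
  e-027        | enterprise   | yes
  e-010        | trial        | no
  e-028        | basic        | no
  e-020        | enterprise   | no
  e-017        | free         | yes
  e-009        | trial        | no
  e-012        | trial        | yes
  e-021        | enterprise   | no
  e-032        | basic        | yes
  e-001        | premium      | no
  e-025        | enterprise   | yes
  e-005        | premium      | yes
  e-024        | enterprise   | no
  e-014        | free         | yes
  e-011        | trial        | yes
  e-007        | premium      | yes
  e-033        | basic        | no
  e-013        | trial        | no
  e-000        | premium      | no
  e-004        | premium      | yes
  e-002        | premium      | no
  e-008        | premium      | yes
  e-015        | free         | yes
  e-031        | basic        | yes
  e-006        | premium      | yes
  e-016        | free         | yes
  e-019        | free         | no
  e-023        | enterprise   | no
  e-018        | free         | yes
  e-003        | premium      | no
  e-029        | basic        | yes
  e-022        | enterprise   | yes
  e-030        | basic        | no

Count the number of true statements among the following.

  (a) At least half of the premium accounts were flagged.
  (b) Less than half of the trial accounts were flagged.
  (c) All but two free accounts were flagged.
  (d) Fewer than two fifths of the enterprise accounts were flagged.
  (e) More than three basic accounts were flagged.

(a) premium: |A| = 9, |A ∩ B| = 5; needs |A ∩ B| ≥ |A ∖ B| — true.
(b) trial: |A| = 5, |A ∩ B| = 2; needs |A ∩ B| < |A ∖ B| — true.
(c) free: |A| = 6, |A ∩ B| = 5; needs |A ∖ B| = 2 — false.
(d) enterprise: |A| = 8, |A ∩ B| = 3; needs |A ∩ B| / |A| < 2/5 — true.
(e) basic: |A| = 6, |A ∩ B| = 3; needs |A ∩ B| > 3 — false.

3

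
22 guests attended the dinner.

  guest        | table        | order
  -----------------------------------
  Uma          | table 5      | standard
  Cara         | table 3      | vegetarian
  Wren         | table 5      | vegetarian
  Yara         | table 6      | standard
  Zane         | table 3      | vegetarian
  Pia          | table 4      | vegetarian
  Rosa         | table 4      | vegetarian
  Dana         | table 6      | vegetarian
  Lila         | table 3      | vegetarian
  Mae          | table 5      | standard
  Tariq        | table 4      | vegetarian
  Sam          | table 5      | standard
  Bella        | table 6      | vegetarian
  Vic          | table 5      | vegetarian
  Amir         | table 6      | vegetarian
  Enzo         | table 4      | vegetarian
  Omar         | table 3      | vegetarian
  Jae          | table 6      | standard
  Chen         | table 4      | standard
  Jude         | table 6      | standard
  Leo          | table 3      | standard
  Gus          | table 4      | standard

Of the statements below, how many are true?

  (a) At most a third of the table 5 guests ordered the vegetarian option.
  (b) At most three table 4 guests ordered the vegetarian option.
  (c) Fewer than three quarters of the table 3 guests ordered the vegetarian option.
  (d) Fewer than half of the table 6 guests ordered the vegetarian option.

(a) table 5: |A| = 5, |A ∩ B| = 2; needs |A ∩ B| / |A| ≤ 1/3 — false.
(b) table 4: |A| = 6, |A ∩ B| = 4; needs |A ∩ B| ≤ 3 — false.
(c) table 3: |A| = 5, |A ∩ B| = 4; needs |A ∩ B| / |A| < 3/4 — false.
(d) table 6: |A| = 6, |A ∩ B| = 3; needs |A ∩ B| < |A ∖ B| — false.

0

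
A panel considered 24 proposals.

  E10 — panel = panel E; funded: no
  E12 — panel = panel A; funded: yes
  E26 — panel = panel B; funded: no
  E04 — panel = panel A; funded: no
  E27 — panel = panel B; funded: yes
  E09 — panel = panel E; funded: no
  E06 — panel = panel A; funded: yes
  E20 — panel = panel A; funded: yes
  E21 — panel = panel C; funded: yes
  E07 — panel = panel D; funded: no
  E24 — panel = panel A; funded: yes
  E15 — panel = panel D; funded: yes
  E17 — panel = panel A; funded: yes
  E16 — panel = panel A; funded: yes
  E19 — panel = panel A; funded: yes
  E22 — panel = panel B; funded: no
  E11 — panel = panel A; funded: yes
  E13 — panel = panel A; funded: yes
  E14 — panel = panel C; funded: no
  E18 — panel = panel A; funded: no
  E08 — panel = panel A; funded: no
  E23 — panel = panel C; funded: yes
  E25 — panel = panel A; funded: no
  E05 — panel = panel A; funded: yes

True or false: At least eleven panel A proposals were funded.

'At least eleven panel A proposals were funded' holds iff |A ∩ B| ≥ 11.
A (the restrictor) = {E12, E04, E06, E20, E24, E17, E16, E19, E11, E13, E18, E08, E25, E05}, |A| = 14.
A ∩ B = {E12, E06, E20, E24, E17, E16, E19, E11, E13, E05}, so |A ∩ B| = 10.
|A ∩ B| = 10, so the statement is false.

False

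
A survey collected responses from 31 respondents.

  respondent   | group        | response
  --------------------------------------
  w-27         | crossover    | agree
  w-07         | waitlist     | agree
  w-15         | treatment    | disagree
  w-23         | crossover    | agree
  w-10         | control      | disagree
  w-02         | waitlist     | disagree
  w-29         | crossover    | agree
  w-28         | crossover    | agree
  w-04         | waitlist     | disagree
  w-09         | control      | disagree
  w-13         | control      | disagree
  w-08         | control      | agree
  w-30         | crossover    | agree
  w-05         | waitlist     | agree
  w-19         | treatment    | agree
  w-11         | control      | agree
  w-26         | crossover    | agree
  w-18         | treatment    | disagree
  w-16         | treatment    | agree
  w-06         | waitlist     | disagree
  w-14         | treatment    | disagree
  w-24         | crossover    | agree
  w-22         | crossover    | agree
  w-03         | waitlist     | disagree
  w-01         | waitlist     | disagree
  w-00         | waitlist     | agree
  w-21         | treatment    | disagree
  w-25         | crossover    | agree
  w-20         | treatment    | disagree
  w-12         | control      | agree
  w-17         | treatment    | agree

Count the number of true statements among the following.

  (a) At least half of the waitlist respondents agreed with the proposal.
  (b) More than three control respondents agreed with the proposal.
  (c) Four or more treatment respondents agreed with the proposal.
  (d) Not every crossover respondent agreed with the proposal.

(a) waitlist: |A| = 8, |A ∩ B| = 3; needs |A ∩ B| ≥ |A ∖ B| — false.
(b) control: |A| = 6, |A ∩ B| = 3; needs |A ∩ B| > 3 — false.
(c) treatment: |A| = 8, |A ∩ B| = 3; needs |A ∩ B| ≥ 4 — false.
(d) crossover: |A| = 9, |A ∩ B| = 9; needs A ⊄ B (|A ∖ B| ≥ 1) — false.

0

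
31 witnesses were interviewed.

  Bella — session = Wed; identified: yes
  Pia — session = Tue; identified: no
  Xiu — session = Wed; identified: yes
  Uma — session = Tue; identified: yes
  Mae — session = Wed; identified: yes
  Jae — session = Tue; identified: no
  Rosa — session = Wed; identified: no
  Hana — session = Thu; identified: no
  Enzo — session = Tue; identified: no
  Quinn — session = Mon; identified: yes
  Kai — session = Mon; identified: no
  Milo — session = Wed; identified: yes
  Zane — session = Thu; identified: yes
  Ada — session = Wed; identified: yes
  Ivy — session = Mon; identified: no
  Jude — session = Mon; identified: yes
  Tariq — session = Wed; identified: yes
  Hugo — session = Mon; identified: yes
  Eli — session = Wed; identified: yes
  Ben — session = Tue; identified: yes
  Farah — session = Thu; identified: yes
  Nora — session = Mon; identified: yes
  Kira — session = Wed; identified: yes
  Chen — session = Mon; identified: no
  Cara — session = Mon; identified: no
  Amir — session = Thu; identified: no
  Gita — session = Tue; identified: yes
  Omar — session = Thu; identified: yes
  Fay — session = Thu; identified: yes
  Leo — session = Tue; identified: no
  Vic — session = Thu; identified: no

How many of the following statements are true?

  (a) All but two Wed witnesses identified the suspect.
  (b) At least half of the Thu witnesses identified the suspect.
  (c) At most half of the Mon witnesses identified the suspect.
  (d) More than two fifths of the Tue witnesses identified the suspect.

(a) Wed: |A| = 9, |A ∩ B| = 8; needs |A ∖ B| = 2 — false.
(b) Thu: |A| = 7, |A ∩ B| = 4; needs |A ∩ B| ≥ |A ∖ B| — true.
(c) Mon: |A| = 8, |A ∩ B| = 4; needs |A ∩ B| ≤ |A ∖ B| — true.
(d) Tue: |A| = 7, |A ∩ B| = 3; needs |A ∩ B| / |A| > 2/5 — true.

3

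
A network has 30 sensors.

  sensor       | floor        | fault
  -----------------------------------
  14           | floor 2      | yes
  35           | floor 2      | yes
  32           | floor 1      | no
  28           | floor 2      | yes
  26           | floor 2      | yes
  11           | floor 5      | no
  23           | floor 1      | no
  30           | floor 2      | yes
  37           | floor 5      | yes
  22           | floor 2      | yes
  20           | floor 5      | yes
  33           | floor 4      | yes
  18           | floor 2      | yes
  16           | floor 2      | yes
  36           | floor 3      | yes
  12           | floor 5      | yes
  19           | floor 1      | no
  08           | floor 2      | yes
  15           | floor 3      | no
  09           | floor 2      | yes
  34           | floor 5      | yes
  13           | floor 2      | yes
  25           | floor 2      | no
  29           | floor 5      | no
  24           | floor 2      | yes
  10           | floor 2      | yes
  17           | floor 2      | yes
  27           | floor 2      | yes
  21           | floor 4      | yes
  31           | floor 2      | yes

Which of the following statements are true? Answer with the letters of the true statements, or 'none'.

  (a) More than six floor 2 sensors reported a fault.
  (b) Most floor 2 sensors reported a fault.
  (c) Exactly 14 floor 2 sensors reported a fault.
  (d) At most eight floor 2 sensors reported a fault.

(a), (b)

|A| = 17, |A ∩ B| = 16, |A ∖ B| = 1.
(a) |A ∩ B| > 6: holds.
(b) |A ∩ B| > |A ∖ B|: holds.
(c) |A ∩ B| = 14: fails.
(d) |A ∩ B| ≤ 8: fails.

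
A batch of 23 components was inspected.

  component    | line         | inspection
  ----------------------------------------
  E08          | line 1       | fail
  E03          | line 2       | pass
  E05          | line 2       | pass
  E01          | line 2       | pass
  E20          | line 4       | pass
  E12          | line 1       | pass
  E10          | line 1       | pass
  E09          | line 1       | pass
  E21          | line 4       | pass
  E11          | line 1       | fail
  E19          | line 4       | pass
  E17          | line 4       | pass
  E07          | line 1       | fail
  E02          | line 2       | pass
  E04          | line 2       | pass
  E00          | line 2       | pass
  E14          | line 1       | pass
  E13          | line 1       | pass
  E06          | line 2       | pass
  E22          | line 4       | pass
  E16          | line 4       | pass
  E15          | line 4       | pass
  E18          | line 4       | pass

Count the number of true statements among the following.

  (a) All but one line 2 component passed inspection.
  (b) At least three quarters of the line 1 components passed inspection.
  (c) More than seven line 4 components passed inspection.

1

(a) line 2: |A| = 7, |A ∩ B| = 7; needs |A ∖ B| = 1 — false.
(b) line 1: |A| = 8, |A ∩ B| = 5; needs |A ∩ B| / |A| ≥ 3/4 — false.
(c) line 4: |A| = 8, |A ∩ B| = 8; needs |A ∩ B| > 7 — true.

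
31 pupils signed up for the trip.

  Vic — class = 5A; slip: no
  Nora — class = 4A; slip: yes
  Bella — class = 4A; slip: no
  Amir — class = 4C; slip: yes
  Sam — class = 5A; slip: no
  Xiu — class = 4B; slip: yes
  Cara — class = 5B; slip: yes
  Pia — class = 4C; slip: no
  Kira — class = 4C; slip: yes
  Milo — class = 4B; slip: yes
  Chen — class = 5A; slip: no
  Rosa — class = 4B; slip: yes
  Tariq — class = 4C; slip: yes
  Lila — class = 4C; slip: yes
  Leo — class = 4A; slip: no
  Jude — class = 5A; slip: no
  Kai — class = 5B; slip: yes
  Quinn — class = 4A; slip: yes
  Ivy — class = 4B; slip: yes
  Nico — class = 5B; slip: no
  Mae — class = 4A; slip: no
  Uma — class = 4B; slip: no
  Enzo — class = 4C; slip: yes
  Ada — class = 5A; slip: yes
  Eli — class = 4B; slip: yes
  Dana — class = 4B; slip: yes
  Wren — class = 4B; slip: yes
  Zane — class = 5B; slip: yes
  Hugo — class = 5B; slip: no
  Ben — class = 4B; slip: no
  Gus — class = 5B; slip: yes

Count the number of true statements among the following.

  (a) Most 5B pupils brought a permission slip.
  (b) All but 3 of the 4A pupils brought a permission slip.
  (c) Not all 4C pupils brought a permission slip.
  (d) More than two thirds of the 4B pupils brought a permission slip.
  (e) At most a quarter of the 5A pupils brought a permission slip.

5

(a) 5B: |A| = 6, |A ∩ B| = 4; needs |A ∩ B| > |A ∖ B| — true.
(b) 4A: |A| = 5, |A ∩ B| = 2; needs |A ∖ B| = 3 — true.
(c) 4C: |A| = 6, |A ∩ B| = 5; needs A ⊄ B (|A ∖ B| ≥ 1) — true.
(d) 4B: |A| = 9, |A ∩ B| = 7; needs |A ∩ B| / |A| > 2/3 — true.
(e) 5A: |A| = 5, |A ∩ B| = 1; needs |A ∩ B| / |A| ≤ 1/4 — true.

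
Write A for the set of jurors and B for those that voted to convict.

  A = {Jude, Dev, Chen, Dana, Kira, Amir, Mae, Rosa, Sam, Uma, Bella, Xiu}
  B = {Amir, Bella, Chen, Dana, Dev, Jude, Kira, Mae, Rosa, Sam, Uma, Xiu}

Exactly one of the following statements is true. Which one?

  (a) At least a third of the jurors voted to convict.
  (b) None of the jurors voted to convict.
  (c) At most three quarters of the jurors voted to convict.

|A| = 12, |A ∩ B| = 12, |A ∖ B| = 0.
(a) requires |A ∩ B| / |A| ≥ 1/3: true.
(b) requires A ∩ B = ∅ (|A ∩ B| = 0): false.
(c) requires |A ∩ B| / |A| ≤ 3/4: false.

(a)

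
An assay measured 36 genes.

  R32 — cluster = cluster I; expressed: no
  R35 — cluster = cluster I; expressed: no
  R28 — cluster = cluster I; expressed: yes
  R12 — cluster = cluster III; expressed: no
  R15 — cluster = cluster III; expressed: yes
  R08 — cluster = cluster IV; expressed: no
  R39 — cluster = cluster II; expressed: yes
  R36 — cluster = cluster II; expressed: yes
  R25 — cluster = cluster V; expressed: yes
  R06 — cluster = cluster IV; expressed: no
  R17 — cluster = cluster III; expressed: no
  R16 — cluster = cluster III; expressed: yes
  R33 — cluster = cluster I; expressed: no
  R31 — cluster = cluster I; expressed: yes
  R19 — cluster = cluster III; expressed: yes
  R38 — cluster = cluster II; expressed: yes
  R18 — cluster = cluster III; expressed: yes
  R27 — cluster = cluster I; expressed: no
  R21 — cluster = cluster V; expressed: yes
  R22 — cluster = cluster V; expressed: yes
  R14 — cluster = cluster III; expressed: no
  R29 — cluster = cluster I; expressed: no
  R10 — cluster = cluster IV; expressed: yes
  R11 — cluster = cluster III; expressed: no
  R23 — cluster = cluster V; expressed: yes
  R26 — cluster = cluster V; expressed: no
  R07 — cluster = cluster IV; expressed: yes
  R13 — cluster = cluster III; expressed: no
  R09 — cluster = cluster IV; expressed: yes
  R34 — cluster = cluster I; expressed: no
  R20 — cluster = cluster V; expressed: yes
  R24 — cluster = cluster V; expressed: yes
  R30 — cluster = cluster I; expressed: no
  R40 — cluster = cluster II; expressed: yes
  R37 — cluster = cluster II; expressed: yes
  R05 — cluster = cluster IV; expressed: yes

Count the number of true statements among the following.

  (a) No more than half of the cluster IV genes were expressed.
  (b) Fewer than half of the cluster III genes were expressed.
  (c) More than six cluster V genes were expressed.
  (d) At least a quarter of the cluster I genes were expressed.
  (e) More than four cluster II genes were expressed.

(a) cluster IV: |A| = 6, |A ∩ B| = 4; needs |A ∩ B| ≤ |A ∖ B| — false.
(b) cluster III: |A| = 9, |A ∩ B| = 4; needs |A ∩ B| < |A ∖ B| — true.
(c) cluster V: |A| = 7, |A ∩ B| = 6; needs |A ∩ B| > 6 — false.
(d) cluster I: |A| = 9, |A ∩ B| = 2; needs |A ∩ B| / |A| ≥ 1/4 — false.
(e) cluster II: |A| = 5, |A ∩ B| = 5; needs |A ∩ B| > 4 — true.

2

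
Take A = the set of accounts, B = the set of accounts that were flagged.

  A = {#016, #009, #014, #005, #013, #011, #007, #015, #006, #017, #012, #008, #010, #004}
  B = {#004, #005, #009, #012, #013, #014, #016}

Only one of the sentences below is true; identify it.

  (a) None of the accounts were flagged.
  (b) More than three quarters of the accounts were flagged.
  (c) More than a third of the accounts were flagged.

|A| = 14, |A ∩ B| = 7, |A ∖ B| = 7.
(a) requires A ∩ B = ∅ (|A ∩ B| = 0): false.
(b) requires |A ∩ B| / |A| > 3/4: false.
(c) requires |A ∩ B| / |A| > 1/3: true.

(c)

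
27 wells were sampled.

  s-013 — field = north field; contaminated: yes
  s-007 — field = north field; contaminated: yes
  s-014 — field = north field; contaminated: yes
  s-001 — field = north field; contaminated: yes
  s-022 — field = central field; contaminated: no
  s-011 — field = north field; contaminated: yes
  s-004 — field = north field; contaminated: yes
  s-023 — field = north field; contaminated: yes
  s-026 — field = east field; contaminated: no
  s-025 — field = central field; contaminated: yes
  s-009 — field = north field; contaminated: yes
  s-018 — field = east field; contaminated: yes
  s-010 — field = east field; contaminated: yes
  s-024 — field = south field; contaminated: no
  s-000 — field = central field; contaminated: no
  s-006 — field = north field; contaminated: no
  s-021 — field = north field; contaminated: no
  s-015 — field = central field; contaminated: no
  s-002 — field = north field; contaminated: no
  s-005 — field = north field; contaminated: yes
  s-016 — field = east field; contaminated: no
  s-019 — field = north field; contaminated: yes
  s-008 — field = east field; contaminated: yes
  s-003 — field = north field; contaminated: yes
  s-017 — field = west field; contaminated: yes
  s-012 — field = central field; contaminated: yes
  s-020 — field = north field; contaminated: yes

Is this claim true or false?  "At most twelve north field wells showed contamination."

Truth condition: |A ∩ B| ≤ 12.
|A| = 15, |A ∩ B| = 12, |A ∖ B| = 3.
|A ∩ B| = 12, so the statement is true.

True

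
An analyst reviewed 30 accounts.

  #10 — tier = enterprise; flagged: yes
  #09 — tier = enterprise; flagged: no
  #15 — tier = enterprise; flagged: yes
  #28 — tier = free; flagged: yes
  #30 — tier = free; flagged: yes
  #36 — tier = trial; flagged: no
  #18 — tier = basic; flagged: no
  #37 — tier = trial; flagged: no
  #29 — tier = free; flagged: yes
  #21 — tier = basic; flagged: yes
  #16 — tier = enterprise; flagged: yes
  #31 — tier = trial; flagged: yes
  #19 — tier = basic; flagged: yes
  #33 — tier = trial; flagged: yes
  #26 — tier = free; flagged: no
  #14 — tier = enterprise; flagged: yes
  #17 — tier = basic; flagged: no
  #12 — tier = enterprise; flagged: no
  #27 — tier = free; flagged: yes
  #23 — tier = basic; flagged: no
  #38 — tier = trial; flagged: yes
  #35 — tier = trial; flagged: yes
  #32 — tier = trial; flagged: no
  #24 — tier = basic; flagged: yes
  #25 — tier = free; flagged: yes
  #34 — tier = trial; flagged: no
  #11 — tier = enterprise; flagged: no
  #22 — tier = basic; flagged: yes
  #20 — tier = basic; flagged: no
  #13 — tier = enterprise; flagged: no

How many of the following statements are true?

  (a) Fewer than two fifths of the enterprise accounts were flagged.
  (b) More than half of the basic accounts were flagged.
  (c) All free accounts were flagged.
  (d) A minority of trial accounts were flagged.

(a) enterprise: |A| = 8, |A ∩ B| = 4; needs |A ∩ B| / |A| < 2/5 — false.
(b) basic: |A| = 8, |A ∩ B| = 4; needs |A ∩ B| > |A ∖ B| — false.
(c) free: |A| = 6, |A ∩ B| = 5; needs A ⊆ B, i.e. every element of A is in B (|A ∖ B| = 0) — false.
(d) trial: |A| = 8, |A ∩ B| = 4; needs |A ∩ B| < |A ∖ B| — false.

0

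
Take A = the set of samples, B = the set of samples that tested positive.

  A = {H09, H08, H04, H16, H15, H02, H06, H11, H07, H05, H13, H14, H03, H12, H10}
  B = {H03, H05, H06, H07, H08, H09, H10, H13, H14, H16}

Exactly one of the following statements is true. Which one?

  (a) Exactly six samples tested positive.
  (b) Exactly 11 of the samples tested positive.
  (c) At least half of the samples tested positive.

|A| = 15, |A ∩ B| = 10, |A ∖ B| = 5.
(a) requires |A ∩ B| = 6: false.
(b) requires |A ∩ B| = 11: false.
(c) requires |A ∩ B| ≥ |A ∖ B|: true.

(c)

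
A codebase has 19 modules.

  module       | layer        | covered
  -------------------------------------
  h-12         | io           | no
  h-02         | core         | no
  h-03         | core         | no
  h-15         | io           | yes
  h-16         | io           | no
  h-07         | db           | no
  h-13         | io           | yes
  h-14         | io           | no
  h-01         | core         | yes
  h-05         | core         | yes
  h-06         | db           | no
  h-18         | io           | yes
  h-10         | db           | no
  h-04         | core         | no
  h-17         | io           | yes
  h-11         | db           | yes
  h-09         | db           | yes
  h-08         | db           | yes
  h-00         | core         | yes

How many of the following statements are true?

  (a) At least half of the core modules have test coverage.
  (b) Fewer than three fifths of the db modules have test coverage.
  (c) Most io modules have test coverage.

(a) core: |A| = 6, |A ∩ B| = 3; needs |A ∩ B| ≥ |A ∖ B| — true.
(b) db: |A| = 6, |A ∩ B| = 3; needs |A ∩ B| / |A| < 3/5 — true.
(c) io: |A| = 7, |A ∩ B| = 4; needs |A ∩ B| > |A ∖ B| — true.

3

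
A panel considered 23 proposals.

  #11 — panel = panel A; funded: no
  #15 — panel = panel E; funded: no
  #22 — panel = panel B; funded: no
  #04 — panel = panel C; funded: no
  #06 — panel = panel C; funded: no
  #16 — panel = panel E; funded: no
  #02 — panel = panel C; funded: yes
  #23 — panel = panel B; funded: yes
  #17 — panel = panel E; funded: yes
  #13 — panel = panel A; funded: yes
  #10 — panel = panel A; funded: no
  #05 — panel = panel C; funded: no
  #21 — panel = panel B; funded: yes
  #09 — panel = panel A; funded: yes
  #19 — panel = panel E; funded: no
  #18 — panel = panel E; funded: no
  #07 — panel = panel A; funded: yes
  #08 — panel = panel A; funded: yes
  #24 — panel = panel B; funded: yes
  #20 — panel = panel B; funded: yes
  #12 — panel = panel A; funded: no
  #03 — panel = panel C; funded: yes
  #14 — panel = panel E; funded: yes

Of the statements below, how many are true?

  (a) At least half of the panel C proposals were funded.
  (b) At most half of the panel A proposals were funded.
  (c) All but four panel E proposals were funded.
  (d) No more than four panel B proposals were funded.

(a) panel C: |A| = 5, |A ∩ B| = 2; needs |A ∩ B| ≥ |A ∖ B| — false.
(b) panel A: |A| = 7, |A ∩ B| = 4; needs |A ∩ B| ≤ |A ∖ B| — false.
(c) panel E: |A| = 6, |A ∩ B| = 2; needs |A ∖ B| = 4 — true.
(d) panel B: |A| = 5, |A ∩ B| = 4; needs |A ∩ B| ≤ 4 — true.

2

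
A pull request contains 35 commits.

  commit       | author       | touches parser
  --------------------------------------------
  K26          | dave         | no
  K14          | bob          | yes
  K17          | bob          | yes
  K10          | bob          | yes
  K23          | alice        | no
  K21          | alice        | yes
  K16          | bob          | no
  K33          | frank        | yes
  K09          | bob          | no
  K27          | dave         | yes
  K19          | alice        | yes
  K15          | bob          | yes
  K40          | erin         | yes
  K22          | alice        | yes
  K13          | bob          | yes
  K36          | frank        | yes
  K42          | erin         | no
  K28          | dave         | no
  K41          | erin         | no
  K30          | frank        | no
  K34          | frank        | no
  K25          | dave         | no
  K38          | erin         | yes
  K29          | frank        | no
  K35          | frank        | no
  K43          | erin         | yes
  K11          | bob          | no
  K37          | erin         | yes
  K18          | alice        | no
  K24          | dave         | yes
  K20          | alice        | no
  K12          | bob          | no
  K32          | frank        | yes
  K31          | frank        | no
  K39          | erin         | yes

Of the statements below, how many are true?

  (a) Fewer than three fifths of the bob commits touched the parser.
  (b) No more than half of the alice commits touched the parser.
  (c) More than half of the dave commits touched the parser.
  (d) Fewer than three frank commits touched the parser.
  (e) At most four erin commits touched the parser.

(a) bob: |A| = 9, |A ∩ B| = 5; needs |A ∩ B| / |A| < 3/5 — true.
(b) alice: |A| = 6, |A ∩ B| = 3; needs |A ∩ B| ≤ |A ∖ B| — true.
(c) dave: |A| = 5, |A ∩ B| = 2; needs |A ∩ B| > |A ∖ B| — false.
(d) frank: |A| = 8, |A ∩ B| = 3; needs |A ∩ B| < 3 — false.
(e) erin: |A| = 7, |A ∩ B| = 5; needs |A ∩ B| ≤ 4 — false.

2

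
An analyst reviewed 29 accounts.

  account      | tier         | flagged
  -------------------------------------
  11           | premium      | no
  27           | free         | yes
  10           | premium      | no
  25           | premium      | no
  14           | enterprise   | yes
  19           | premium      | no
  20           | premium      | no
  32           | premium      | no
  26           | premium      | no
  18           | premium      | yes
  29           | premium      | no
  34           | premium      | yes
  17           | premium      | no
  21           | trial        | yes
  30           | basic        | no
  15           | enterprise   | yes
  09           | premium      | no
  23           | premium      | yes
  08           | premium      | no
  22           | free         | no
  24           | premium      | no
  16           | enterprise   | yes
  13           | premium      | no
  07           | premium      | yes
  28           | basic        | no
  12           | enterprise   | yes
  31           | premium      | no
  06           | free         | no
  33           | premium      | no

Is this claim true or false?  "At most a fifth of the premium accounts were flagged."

The determiner here denotes the relation: |A ∩ B| / |A| ≤ 1/5.
|A| = 19, |A ∩ B| = 4, |A ∖ B| = 15.
|A ∩ B|/|A| = 4/19, so the statement is false.

False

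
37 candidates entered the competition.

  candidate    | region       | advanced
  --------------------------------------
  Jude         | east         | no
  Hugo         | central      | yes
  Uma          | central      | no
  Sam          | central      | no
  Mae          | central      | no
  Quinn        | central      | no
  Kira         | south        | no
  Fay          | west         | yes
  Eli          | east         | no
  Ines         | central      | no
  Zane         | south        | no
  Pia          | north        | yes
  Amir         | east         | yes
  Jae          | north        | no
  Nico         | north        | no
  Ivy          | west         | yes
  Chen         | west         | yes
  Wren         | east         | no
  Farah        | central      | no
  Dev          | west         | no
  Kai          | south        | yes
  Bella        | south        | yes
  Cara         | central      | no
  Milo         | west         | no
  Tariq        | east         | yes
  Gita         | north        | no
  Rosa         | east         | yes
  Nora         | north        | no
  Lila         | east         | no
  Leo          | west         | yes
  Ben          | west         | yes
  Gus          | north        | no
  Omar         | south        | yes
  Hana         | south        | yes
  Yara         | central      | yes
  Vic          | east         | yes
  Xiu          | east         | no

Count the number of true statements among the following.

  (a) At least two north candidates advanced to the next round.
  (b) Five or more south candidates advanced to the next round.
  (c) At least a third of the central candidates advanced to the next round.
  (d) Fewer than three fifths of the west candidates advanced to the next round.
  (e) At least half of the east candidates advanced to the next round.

(a) north: |A| = 6, |A ∩ B| = 1; needs |A ∩ B| ≥ 2 — false.
(b) south: |A| = 6, |A ∩ B| = 4; needs |A ∩ B| ≥ 5 — false.
(c) central: |A| = 9, |A ∩ B| = 2; needs |A ∩ B| / |A| ≥ 1/3 — false.
(d) west: |A| = 7, |A ∩ B| = 5; needs |A ∩ B| / |A| < 3/5 — false.
(e) east: |A| = 9, |A ∩ B| = 4; needs |A ∩ B| ≥ |A ∖ B| — false.

0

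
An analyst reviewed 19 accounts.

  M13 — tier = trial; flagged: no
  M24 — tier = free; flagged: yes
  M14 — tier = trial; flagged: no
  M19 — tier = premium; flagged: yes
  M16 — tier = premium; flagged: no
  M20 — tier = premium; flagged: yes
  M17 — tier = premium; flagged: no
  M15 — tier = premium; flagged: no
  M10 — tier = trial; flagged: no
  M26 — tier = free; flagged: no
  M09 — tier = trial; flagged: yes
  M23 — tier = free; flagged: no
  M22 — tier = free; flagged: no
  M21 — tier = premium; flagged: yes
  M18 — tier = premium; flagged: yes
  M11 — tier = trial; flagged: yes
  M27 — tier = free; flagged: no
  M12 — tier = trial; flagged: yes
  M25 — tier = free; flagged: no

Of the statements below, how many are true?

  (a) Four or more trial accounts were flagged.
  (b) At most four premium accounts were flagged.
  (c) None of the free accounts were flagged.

(a) trial: |A| = 6, |A ∩ B| = 3; needs |A ∩ B| ≥ 4 — false.
(b) premium: |A| = 7, |A ∩ B| = 4; needs |A ∩ B| ≤ 4 — true.
(c) free: |A| = 6, |A ∩ B| = 1; needs A ∩ B = ∅ (|A ∩ B| = 0) — false.

1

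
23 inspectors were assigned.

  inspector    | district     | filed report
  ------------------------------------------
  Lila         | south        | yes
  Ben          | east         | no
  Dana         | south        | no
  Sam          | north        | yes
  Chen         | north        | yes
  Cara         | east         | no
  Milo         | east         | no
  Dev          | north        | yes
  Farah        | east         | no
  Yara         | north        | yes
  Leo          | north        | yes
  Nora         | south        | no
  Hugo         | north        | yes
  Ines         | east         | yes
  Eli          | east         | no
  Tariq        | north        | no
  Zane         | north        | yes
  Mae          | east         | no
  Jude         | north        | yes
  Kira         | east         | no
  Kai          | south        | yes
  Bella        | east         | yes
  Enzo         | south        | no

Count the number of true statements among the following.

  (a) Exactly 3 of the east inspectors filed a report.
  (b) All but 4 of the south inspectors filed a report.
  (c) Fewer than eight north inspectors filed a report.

(a) east: |A| = 9, |A ∩ B| = 2; needs |A ∩ B| = 3 — false.
(b) south: |A| = 5, |A ∩ B| = 2; needs |A ∖ B| = 4 — false.
(c) north: |A| = 9, |A ∩ B| = 8; needs |A ∩ B| < 8 — false.

0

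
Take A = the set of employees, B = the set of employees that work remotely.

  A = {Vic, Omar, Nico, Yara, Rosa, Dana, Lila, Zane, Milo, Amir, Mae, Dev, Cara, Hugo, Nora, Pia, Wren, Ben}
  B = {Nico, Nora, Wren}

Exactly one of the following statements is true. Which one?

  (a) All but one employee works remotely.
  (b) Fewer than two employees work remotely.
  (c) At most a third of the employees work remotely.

(c)

|A| = 18, |A ∩ B| = 3, |A ∖ B| = 15.
(a) requires |A ∖ B| = 1: false.
(b) requires |A ∩ B| < 2: false.
(c) requires |A ∩ B| / |A| ≤ 1/3: true.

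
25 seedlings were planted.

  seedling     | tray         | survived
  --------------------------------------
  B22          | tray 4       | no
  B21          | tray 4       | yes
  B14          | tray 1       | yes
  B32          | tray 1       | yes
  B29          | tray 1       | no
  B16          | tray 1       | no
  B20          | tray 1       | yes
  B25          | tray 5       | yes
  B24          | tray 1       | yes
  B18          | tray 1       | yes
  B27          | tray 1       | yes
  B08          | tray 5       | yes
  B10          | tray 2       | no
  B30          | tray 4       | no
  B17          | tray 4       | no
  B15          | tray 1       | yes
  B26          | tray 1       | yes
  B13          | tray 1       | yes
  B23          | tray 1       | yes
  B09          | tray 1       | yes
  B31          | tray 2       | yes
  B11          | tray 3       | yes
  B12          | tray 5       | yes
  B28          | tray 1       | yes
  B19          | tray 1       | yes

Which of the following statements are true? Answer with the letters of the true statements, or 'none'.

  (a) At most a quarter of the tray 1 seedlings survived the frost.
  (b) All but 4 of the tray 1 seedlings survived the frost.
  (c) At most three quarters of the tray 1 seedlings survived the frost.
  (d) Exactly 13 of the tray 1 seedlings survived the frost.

(d)

|A| = 15, |A ∩ B| = 13, |A ∖ B| = 2.
(a) |A ∩ B| / |A| ≤ 1/4: fails.
(b) |A ∖ B| = 4: fails.
(c) |A ∩ B| / |A| ≤ 3/4: fails.
(d) |A ∩ B| = 13: holds.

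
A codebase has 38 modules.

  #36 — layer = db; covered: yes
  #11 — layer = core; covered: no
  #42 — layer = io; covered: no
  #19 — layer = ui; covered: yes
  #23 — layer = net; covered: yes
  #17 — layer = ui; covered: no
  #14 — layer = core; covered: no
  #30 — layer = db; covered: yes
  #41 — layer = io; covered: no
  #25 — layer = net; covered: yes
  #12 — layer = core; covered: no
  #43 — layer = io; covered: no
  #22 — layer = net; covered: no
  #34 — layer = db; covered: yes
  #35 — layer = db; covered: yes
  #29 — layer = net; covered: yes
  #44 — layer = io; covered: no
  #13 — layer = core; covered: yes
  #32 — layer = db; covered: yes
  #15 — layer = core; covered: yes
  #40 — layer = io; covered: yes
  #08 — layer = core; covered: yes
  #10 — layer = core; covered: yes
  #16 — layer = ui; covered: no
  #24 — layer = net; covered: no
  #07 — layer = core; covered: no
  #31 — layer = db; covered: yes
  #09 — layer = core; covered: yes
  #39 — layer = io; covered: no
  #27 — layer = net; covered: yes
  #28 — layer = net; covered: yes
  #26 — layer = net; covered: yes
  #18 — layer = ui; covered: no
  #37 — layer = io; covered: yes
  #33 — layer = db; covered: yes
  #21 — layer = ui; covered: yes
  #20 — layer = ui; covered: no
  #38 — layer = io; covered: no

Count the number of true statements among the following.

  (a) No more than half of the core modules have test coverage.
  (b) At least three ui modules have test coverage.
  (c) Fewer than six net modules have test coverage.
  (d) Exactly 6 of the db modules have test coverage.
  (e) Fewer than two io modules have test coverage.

(a) core: |A| = 9, |A ∩ B| = 5; needs |A ∩ B| ≤ |A ∖ B| — false.
(b) ui: |A| = 6, |A ∩ B| = 2; needs |A ∩ B| ≥ 3 — false.
(c) net: |A| = 8, |A ∩ B| = 6; needs |A ∩ B| < 6 — false.
(d) db: |A| = 7, |A ∩ B| = 7; needs |A ∩ B| = 6 — false.
(e) io: |A| = 8, |A ∩ B| = 2; needs |A ∩ B| < 2 — false.

0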